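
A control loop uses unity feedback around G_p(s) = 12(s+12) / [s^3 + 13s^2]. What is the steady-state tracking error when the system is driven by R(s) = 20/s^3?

The denominator has no term below 13s^2 — 2 poles at s=0, type 2.
K_a = lim_{s→0} s^2·G_p(s) = 12·12 / 13 = 144/13.
r(t) = 10t^2 gives R(s) = 20/s^3.
e_ss = 20/K_a = 20/(144/13) = 65/36.

65/36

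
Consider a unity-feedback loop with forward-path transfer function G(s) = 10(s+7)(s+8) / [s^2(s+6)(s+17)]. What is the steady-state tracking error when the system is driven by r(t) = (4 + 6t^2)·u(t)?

Two free integrators in G(s): this is a type 2 system. Taking each input component in turn:
  • 4: tracked with zero error.
  • 6t^2: e_ss = 12/K_a with K_a=280/51 → 153/70.
Total e_ss = 153/70.

153/70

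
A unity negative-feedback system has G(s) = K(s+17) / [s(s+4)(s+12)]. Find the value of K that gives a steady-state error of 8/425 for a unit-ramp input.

G(s) has one factor of s in the denominator, so the system is type 1.
K_v = lim_{s→0} s·G(s) = K·17 / (4·12) = (17/48)·K.
e_ss = 1/K_v = 8/425 ⇒ K_v = 53.125 ⇒ K = 53.125/(17/48) = 150.

150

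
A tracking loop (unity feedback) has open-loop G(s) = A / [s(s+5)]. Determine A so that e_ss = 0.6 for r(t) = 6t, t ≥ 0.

System type = 1 (one pole at s=0).
K_v = lim_{s→0} s·G(s) = A / (5) = 0.2·A.
e_ss = 6/K_v = 0.6 ⇒ K_v = 10 ⇒ A = 10/0.2 = 50.

50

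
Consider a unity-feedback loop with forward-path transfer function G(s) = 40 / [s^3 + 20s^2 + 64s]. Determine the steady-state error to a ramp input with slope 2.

Factoring s from the denominator leaves a polynomial with constant term 64, so the system is type 1.
K_v = lim_{s→0} s·G(s) = 40 / 64 = 0.625.
e_ss = 2/K_v = 2/0.625 = 3.2.

3.2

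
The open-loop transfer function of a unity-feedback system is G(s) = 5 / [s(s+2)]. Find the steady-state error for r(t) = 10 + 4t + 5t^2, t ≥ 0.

infinity

System type = 1 (one pole at s=0). Taking each input component in turn:
  • 10: tracked with zero error.
  • 4t: e_ss = 4/K_v with K_v=2.5 → 1.6.
  • 5t^2: a type-1 system cannot track it, e_ss → ∞.
The unbounded component dominates.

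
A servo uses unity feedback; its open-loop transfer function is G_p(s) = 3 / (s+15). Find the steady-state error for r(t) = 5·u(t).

25/6

System type = 0 (no poles at s=0).
K_p = lim_{s→0} G_p(s) = 3 / (15) = 0.2.
e_ss = 5/(1 + K_p) = 5/1.2 = 25/6.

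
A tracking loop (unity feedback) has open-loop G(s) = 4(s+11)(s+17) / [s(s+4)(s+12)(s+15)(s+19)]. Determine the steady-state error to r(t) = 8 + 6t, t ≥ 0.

20520/187

One free integrator in G(s): this is a type 1 system. By superposition:
  • 8: tracked with zero error.
  • 6t: e_ss = 6/K_v with K_v=187/3420 → 20520/187.
Total e_ss = 20520/187.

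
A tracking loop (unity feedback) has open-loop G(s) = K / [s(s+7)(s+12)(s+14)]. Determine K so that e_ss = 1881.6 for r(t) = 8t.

System type = 1 (one pole at s=0).
K_v = lim_{s→0} s·G(s) = K / (7·12·14) = (1/1176)·K.
e_ss = 8/K_v = 1881.6 ⇒ K_v = 5/1176 ⇒ K = (5/1176)/(1/1176) = 5.

5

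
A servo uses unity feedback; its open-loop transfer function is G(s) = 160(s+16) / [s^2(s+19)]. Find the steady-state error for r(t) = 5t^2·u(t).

System type = 2 (two poles at s=0).
K_a = lim_{s→0} s^2·G(s) = 160·16 / (19) = 2560/19.
r(t) = 5t^2 gives R(s) = 10/s^3.
e_ss = 10/K_a = 10/(2560/19) = 19/256.

19/256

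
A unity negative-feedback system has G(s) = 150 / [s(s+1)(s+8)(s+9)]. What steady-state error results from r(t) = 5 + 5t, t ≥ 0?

2.4

System type = 1 (one pole at s=0). By superposition:
  • 5: tracked with zero error.
  • 5t: e_ss = 5/K_v with K_v=25/12 → 2.4.
Total e_ss = 2.4.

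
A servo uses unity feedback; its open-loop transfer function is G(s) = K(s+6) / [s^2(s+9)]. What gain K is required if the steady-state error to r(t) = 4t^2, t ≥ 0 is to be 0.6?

20

System type = 2 (two poles at s=0).
K_a = lim_{s→0} s^2·G(s) = K·6 / (9) = (2/3)·K.
e_ss = 8/K_a = 0.6 ⇒ K_a = 40/3 ⇒ K = (40/3)/(2/3) = 20.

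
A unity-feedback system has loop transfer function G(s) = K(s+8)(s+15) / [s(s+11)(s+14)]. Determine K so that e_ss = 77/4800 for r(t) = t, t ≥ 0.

80

System type = 1 (one pole at s=0).
K_v = lim_{s→0} s·G(s) = K·8·15 / (11·14) = (60/77)·K.
e_ss = 1/K_v = 77/4800 ⇒ K_v = 4800/77 ⇒ K = (4800/77)/(60/77) = 80.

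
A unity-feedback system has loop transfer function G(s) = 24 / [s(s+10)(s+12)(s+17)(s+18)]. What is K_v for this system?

System type = 1 (one pole at s=0).
K_v = lim_{s→0} s·G(s) = 24 / (10·12·17·18) = 1/1530.

1/1530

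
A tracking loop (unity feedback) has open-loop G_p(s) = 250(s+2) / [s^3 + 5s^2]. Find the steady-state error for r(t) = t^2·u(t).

0.02

Lowest-order denominator term is 5s^2, so the open loop has 2 poles at the origin → type 2 system.
K_a = lim_{s→0} s^2·G_p(s) = 250·2 / 5 = 100.
r(t) = t^2 gives R(s) = 2/s^3.
e_ss = 2/K_a = 2/100 = 0.02.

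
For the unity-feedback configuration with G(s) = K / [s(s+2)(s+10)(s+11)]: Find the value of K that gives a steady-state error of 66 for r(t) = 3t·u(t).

10

G(s) has one factor of s in the denominator, so the system is type 1.
K_v = lim_{s→0} s·G(s) = K / (2·10·11) = (1/220)·K.
e_ss = 3/K_v = 66 ⇒ K_v = 1/22 ⇒ K = (1/22)/(1/220) = 10.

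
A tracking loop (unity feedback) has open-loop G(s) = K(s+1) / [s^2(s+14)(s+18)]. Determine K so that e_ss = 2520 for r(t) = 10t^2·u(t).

Two free integrators in G(s): this is a type 2 system.
K_a = lim_{s→0} s^2·G(s) = K·1 / (14·18) = (1/252)·K.
e_ss = 20/K_a = 2520 ⇒ K_a = 1/126 ⇒ K = (1/126)/(1/252) = 2.

2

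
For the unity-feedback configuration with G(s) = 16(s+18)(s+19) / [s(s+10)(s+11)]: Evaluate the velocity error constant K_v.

2736/55

System type = 1 (one pole at s=0).
K_v = lim_{s→0} s·G(s) = 16·18·19 / (10·11) = 2736/55.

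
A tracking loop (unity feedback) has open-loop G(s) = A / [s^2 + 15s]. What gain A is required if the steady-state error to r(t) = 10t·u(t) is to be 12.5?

Factoring s from the denominator leaves a polynomial with constant term 15, so the system is type 1.
K_v = lim_{s→0} s·G(s) = A / 15 = (1/15)·A.
e_ss = 10/K_v = 12.5 ⇒ K_v = 0.8 ⇒ A = 0.8/(1/15) = 12.

12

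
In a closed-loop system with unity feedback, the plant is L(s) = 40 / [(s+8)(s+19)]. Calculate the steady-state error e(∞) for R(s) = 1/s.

19/24

L(s) has no factors of s in the denominator, so the system is type 0.
K_p = lim_{s→0} L(s) = 40 / (8·19) = 5/19.
e_ss = 1/(1 + K_p) = 1/(24/19) = 19/24.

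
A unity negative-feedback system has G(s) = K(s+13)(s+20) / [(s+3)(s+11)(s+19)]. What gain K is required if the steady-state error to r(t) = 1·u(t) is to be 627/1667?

System type = 0 (no poles at s=0).
K_p = lim_{s→0} G(s) = K·13·20 / (3·11·19) = (260/627)·K.
e_ss = 1/(1 + K_p) = 627/1667 ⇒ 1 + (260/627)·K = 1667/627 ⇒ K = 4.

4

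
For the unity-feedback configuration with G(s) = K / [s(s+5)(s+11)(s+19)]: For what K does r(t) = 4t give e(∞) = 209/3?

One free integrator in G(s): this is a type 1 system.
K_v = lim_{s→0} s·G(s) = K / (5·11·19) = (1/1045)·K.
e_ss = 4/K_v = 209/3 ⇒ K_v = 12/209 ⇒ K = (12/209)/(1/1045) = 60.

60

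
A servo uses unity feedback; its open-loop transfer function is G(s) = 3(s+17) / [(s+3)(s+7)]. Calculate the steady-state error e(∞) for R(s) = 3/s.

0.875

G(s) has no factors of s in the denominator, so the system is type 0.
K_p = lim_{s→0} G(s) = 3·17 / (3·7) = 17/7.
e_ss = 3/(1 + K_p) = 3/(24/7) = 0.875.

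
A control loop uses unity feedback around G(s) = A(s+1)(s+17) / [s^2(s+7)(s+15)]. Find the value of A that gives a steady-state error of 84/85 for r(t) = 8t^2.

The open loop has two poles at the origin → type 2 system.
K_a = lim_{s→0} s^2·G(s) = A·1·17 / (7·15) = (17/105)·A.
e_ss = 16/K_a = 84/85 ⇒ K_a = 340/21 ⇒ A = (340/21)/(17/105) = 100.

100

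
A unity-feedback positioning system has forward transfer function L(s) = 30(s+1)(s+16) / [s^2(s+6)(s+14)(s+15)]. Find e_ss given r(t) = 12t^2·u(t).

The open loop has two poles at the origin → type 2 system.
K_a = lim_{s→0} s^2·L(s) = 30·1·16 / (6·14·15) = 8/21.
r(t) = 12t^2 gives R(s) = 24/s^3.
e_ss = 24/K_a = 24/(8/21) = 63.

63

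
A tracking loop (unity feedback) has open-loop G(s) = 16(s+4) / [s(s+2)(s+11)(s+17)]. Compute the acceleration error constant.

G(s) has one factor of s in the denominator, so the system is type 1.
K_a = lim_{s→0} s^2·G(s) = 0 (the extra factor of s kills the finite limit).

0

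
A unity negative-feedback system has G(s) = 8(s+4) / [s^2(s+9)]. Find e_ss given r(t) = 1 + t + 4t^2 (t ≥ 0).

Two free integrators in G(s): this is a type 2 system. Treating each term separately:
  • 1: tracked with zero error.
  • t: tracked with zero error.
  • 4t^2: e_ss = 8/K_a with K_a=32/9 → 2.25.
Total e_ss = 2.25.

2.25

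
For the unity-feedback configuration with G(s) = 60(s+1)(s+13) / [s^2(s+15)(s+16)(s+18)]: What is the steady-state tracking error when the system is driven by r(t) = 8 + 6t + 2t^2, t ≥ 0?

288/13

Two free integrators in G(s): this is a type 2 system. By superposition:
  • 8: tracked with zero error.
  • 6t: tracked with zero error.
  • 2t^2: e_ss = 4/K_a with K_a=13/72 → 288/13.
Total e_ss = 288/13.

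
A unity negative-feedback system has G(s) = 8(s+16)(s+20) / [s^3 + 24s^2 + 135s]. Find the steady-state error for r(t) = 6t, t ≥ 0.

81/256

Lowest-order denominator term is 135s, so the open loop has 1 pole at the origin → type 1 system.
K_v = lim_{s→0} s·G(s) = 8·16·20 / 135 = 512/27.
e_ss = 6/K_v = 6/(512/27) = 81/256.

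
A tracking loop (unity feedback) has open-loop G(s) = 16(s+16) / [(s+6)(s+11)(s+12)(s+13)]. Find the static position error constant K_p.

No free integrators in G(s): this is a type 0 system.
K_p = lim_{s→0} G(s) = 16·16 / (6·11·12·13) = 32/1287.

32/1287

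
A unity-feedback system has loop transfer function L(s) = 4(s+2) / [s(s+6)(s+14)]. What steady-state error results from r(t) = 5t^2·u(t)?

The open loop has one pole at the origin → type 1 system.
For a type-1 system K_a = 0, so e_ss to a parabolic input is unbounded.

infinity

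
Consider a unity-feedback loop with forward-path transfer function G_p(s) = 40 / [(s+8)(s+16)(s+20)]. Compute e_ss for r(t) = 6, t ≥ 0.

No free integrators in G_p(s): this is a type 0 system.
K_p = lim_{s→0} G_p(s) = 40 / (8·16·20) = 1/64.
e_ss = 6/(1 + K_p) = 6/(65/64) = 384/65.

384/65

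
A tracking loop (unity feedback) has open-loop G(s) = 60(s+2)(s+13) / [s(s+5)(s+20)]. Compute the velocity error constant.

15.6

One free integrator in G(s): this is a type 1 system.
K_v = lim_{s→0} s·G(s) = 60·2·13 / (5·20) = 15.6.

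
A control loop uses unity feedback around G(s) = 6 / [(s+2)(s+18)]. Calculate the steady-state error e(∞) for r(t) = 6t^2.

infinity

No free integrators in G(s): this is a type 0 system.
For a type-0 system K_a = 0, so e_ss to a parabolic input is unbounded.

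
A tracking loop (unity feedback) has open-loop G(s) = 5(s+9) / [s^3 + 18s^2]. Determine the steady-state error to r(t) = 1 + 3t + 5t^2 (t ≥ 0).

4

Lowest-order denominator term is 18s^2, so the open loop has 2 poles at the origin → type 2 system. By superposition:
  • 1: tracked with zero error.
  • 3t: tracked with zero error.
  • 5t^2: e_ss = 10/K_a with K_a=2.5 → 4.
Total e_ss = 4.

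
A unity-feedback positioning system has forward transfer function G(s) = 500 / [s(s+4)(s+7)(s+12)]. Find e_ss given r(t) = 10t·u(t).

6.72

System type = 1 (one pole at s=0).
K_v = lim_{s→0} s·G(s) = 500 / (4·7·12) = 125/84.
e_ss = 10/K_v = 10/(125/84) = 6.72.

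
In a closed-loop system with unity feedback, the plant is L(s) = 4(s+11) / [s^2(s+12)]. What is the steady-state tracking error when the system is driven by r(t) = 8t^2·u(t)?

48/11

System type = 2 (two poles at s=0).
K_a = lim_{s→0} s^2·L(s) = 4·11 / (12) = 11/3.
r(t) = 8t^2 gives R(s) = 16/s^3.
e_ss = 16/K_a = 16/(11/3) = 48/11.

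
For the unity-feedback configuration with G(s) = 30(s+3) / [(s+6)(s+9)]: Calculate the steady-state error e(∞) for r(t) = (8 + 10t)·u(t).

infinity

No free integrators in G(s): this is a type 0 system. Treating each term separately:
  • 8: e_ss = 8/(1+K_p) with K_p=5/3 → 3.
  • 10t: a type-0 system cannot track it, e_ss → ∞.
The unbounded component dominates.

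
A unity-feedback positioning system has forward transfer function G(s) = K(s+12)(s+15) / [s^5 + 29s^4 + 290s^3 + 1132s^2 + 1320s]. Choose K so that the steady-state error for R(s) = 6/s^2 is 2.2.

Lowest-order denominator term is 1320s, so the open loop has 1 pole at the origin → type 1 system.
K_v = lim_{s→0} s·G(s) = K·12·15 / 1320 = (3/22)·K.
e_ss = 6/K_v = 2.2 ⇒ K_v = 30/11 ⇒ K = (30/11)/(3/22) = 20.

20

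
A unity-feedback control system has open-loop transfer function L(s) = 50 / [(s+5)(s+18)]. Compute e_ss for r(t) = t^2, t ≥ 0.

No free integrators in L(s): this is a type 0 system.
K_a = lim_{s→0} s^2·L(s) = 0; the steady-state error to this parabolic input grows without bound.

infinity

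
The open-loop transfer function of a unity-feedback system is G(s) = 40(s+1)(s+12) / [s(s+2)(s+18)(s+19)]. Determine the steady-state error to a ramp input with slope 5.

7.125

The open loop has one pole at the origin → type 1 system.
K_v = lim_{s→0} s·G(s) = 40·1·12 / (2·18·19) = 40/57.
e_ss = 5/K_v = 5/(40/57) = 7.125.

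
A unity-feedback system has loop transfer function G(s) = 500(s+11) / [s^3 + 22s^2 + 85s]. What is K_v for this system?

Lowest-order denominator term is 85s, so the open loop has 1 pole at the origin → type 1 system.
K_v = lim_{s→0} s·G(s) = 500·11 / 85 = 1100/17.

1100/17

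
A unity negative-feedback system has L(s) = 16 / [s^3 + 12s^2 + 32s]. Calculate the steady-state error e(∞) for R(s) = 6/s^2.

12

The denominator has no term below 32s — 1 pole at s=0, type 1.
K_v = lim_{s→0} s·L(s) = 16 / 32 = 0.5.
e_ss = 6/K_v = 6/0.5 = 12.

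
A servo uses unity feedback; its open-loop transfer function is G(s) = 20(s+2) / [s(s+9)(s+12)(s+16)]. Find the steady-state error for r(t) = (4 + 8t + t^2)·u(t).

One free integrator in G(s): this is a type 1 system. Treating each term separately:
  • 4: tracked with zero error.
  • 8t: e_ss = 8/K_v with K_v=5/216 → 345.6.
  • t^2: a type-1 system cannot track it, e_ss → ∞.
The unbounded component dominates.

infinity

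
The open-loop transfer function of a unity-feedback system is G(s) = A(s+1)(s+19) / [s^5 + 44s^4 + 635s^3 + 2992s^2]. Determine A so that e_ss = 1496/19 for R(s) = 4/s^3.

8

Factoring s^2 from the denominator leaves a polynomial with constant term 2992, so the system is type 2.
K_a = lim_{s→0} s^2·G(s) = A·1·19 / 2992 = (19/2992)·A.
e_ss = 4/K_a = 1496/19 ⇒ K_a = 19/374 ⇒ A = (19/374)/(19/2992) = 8.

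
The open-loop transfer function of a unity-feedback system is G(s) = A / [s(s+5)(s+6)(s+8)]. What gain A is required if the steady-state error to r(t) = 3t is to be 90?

G(s) has one factor of s in the denominator, so the system is type 1.
K_v = lim_{s→0} s·G(s) = A / (5·6·8) = (1/240)·A.
e_ss = 3/K_v = 90 ⇒ K_v = 1/30 ⇒ A = (1/30)/(1/240) = 8.

8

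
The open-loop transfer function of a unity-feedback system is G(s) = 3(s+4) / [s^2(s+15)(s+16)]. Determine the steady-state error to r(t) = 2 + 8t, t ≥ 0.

System type = 2 (two poles at s=0). Treating each term separately:
  • 2: tracked with zero error.
  • 8t: tracked with zero error.
Total e_ss = 0.

0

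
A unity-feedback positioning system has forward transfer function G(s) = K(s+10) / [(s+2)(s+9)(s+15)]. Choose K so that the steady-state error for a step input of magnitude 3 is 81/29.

2

G(s) has no factors of s in the denominator, so the system is type 0.
K_p = lim_{s→0} G(s) = K·10 / (2·9·15) = (1/27)·K.
e_ss = 3/(1 + K_p) = 81/29 ⇒ 1 + (1/27)·K = 29/27 ⇒ K = 2.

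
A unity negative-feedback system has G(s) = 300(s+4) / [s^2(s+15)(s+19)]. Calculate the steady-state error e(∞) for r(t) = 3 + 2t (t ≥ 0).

System type = 2 (two poles at s=0). By superposition:
  • 3: tracked with zero error.
  • 2t: tracked with zero error.
Total e_ss = 0.

0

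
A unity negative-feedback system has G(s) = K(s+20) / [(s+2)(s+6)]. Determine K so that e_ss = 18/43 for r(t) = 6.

G(s) has no factors of s in the denominator, so the system is type 0.
K_p = lim_{s→0} G(s) = K·20 / (2·6) = (5/3)·K.
e_ss = 6/(1 + K_p) = 18/43 ⇒ 1 + (5/3)·K = 43/3 ⇒ K = 8.

8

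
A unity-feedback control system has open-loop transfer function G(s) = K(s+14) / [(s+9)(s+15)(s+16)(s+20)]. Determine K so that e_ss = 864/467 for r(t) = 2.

G(s) has no factors of s in the denominator, so the system is type 0.
K_p = lim_{s→0} G(s) = K·14 / (9·15·16·20) = (7/21600)·K.
e_ss = 2/(1 + K_p) = 864/467 ⇒ 1 + (7/21600)·K = 467/432 ⇒ K = 250.

250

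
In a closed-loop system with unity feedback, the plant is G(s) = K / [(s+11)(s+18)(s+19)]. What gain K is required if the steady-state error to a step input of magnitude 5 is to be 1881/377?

No free integrators in G(s): this is a type 0 system.
K_p = lim_{s→0} G(s) = K / (11·18·19) = (1/3762)·K.
e_ss = 5/(1 + K_p) = 1881/377 ⇒ 1 + (1/3762)·K = 1885/1881 ⇒ K = 8.

8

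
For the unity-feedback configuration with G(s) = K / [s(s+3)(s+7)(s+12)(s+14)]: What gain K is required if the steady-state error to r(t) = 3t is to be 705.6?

One free integrator in G(s): this is a type 1 system.
K_v = lim_{s→0} s·G(s) = K / (3·7·12·14) = (1/3528)·K.
e_ss = 3/K_v = 705.6 ⇒ K_v = 5/1176 ⇒ K = (5/1176)/(1/3528) = 15.

15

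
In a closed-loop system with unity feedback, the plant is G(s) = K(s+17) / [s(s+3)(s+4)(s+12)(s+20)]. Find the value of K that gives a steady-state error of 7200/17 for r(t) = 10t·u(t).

4

The open loop has one pole at the origin → type 1 system.
K_v = lim_{s→0} s·G(s) = K·17 / (3·4·12·20) = (17/2880)·K.
e_ss = 10/K_v = 7200/17 ⇒ K_v = 17/720 ⇒ K = (17/720)/(17/2880) = 4.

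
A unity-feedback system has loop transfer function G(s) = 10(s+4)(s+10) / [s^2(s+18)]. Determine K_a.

Two free integrators in G(s): this is a type 2 system.
K_a = lim_{s→0} s^2·G(s) = 10·4·10 / (18) = 200/9.

200/9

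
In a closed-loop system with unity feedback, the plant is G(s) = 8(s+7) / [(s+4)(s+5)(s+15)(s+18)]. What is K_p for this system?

7/675

G(s) has no factors of s in the denominator, so the system is type 0.
K_p = lim_{s→0} G(s) = 8·7 / (4·5·15·18) = 7/675.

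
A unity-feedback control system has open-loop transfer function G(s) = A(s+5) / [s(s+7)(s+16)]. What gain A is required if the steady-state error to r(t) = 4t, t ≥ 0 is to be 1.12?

80

One free integrator in G(s): this is a type 1 system.
K_v = lim_{s→0} s·G(s) = A·5 / (7·16) = (5/112)·A.
e_ss = 4/K_v = 1.12 ⇒ K_v = 25/7 ⇒ A = (25/7)/(5/112) = 80.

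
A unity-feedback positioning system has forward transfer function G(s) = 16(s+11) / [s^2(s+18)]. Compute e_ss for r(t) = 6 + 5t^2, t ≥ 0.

45/44

System type = 2 (two poles at s=0). By superposition:
  • 6: tracked with zero error.
  • 5t^2: e_ss = 10/K_a with K_a=88/9 → 45/44.
Total e_ss = 45/44.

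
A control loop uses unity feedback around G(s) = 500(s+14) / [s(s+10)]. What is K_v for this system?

One free integrator in G(s): this is a type 1 system.
K_v = lim_{s→0} s·G(s) = 500·14 / (10) = 700.

700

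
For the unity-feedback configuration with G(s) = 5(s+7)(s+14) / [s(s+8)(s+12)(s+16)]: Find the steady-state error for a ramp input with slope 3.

2304/245

G(s) has one factor of s in the denominator, so the system is type 1.
K_v = lim_{s→0} s·G(s) = 5·7·14 / (8·12·16) = 245/768.
e_ss = 3/K_v = 3/(245/768) = 2304/245.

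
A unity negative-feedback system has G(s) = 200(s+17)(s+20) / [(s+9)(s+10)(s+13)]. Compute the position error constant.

6800/117

The open loop has no poles at the origin → type 0 system.
K_p = lim_{s→0} G(s) = 200·17·20 / (9·10·13) = 6800/117.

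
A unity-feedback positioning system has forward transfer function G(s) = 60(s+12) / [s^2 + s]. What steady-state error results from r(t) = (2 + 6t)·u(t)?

1/120

Lowest-order denominator term is s, so the open loop has 1 pole at the origin → type 1 system. Treating each term separately:
  • 2: tracked with zero error.
  • 6t: e_ss = 6/K_v with K_v=720 → 1/120.
Total e_ss = 1/120.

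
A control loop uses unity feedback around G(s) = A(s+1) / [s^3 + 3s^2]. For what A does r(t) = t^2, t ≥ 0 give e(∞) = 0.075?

80

Factoring s^2 from the denominator leaves a polynomial with constant term 3, so the system is type 2.
K_a = lim_{s→0} s^2·G(s) = A·1 / 3 = (1/3)·A.
e_ss = 2/K_a = 0.075 ⇒ K_a = 80/3 ⇒ A = (80/3)/(1/3) = 80.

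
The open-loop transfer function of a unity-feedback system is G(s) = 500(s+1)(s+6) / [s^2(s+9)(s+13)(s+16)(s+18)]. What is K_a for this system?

125/1404

System type = 2 (two poles at s=0).
K_a = lim_{s→0} s^2·G(s) = 500·1·6 / (9·13·16·18) = 125/1404.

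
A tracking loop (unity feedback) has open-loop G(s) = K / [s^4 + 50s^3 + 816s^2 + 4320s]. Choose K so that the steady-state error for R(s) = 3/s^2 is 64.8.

Factoring s from the denominator leaves a polynomial with constant term 4320, so the system is type 1.
K_v = lim_{s→0} s·G(s) = K / 4320 = (1/4320)·K.
e_ss = 3/K_v = 64.8 ⇒ K_v = 5/108 ⇒ K = (5/108)/(1/4320) = 200.

200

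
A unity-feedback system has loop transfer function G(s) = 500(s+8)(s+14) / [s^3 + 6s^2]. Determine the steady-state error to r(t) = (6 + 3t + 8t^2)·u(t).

3/1750

Factoring s^2 from the denominator leaves a polynomial with constant term 6, so the system is type 2. By superposition:
  • 6: tracked with zero error.
  • 3t: tracked with zero error.
  • 8t^2: e_ss = 16/K_a with K_a=28000/3 → 3/1750.
Total e_ss = 3/1750.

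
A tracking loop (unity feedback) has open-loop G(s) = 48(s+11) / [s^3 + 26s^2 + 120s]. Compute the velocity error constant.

4.4

Lowest-order denominator term is 120s, so the open loop has 1 pole at the origin → type 1 system.
K_v = lim_{s→0} s·G(s) = 48·11 / 120 = 4.4.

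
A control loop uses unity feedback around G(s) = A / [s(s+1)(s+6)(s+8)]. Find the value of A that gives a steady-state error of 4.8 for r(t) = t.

10

G(s) has one factor of s in the denominator, so the system is type 1.
K_v = lim_{s→0} s·G(s) = A / (1·6·8) = (1/48)·A.
e_ss = 1/K_v = 4.8 ⇒ K_v = 5/24 ⇒ A = (5/24)/(1/48) = 10.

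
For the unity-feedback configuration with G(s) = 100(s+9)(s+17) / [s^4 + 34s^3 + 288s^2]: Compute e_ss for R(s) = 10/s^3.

16/85

The denominator has no term below 288s^2 — 2 poles at s=0, type 2.
K_a = lim_{s→0} s^2·G(s) = 100·9·17 / 288 = 53.125.
r(t) = 5t^2 gives R(s) = 10/s^3.
e_ss = 10/K_a = 10/53.125 = 16/85.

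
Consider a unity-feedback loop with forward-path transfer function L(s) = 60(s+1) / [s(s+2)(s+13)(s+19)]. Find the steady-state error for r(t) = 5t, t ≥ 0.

The open loop has one pole at the origin → type 1 system.
K_v = lim_{s→0} s·L(s) = 60·1 / (2·13·19) = 30/247.
e_ss = 5/K_v = 5/(30/247) = 247/6.

247/6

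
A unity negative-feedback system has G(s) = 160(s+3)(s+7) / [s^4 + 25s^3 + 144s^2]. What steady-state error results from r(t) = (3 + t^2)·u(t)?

Lowest-order denominator term is 144s^2, so the open loop has 2 poles at the origin → type 2 system. Treating each term separately:
  • 3: tracked with zero error.
  • t^2: e_ss = 2/K_a with K_a=70/3 → 3/35.
Total e_ss = 3/35.

3/35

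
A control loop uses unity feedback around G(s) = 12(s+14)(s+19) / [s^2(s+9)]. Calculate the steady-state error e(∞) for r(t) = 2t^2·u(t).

Two free integrators in G(s): this is a type 2 system.
K_a = lim_{s→0} s^2·G(s) = 12·14·19 / (9) = 1064/3.
r(t) = 2t^2 gives R(s) = 4/s^3.
e_ss = 4/K_a = 4/(1064/3) = 3/266.

3/266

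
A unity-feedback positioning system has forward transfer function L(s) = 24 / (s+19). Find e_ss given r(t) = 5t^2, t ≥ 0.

infinity

L(s) has no factors of s in the denominator, so the system is type 0.
For a type-0 system K_a = 0, so e_ss to a parabolic input is unbounded.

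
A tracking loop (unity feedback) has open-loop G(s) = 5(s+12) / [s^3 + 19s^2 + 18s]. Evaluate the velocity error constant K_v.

Lowest-order denominator term is 18s, so the open loop has 1 pole at the origin → type 1 system.
K_v = lim_{s→0} s·G(s) = 5·12 / 18 = 10/3.

10/3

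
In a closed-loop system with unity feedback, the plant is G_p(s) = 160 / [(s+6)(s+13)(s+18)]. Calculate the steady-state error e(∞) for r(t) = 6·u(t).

The open loop has no poles at the origin → type 0 system.
K_p = lim_{s→0} G_p(s) = 160 / (6·13·18) = 40/351.
e_ss = 6/(1 + K_p) = 6/(391/351) = 2106/391.

2106/391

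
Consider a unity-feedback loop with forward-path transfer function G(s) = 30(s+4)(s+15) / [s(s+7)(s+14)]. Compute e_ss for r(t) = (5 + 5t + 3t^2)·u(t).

G(s) has one factor of s in the denominator, so the system is type 1. Treating each term separately:
  • 5: tracked with zero error.
  • 5t: e_ss = 5/K_v with K_v=900/49 → 49/180.
  • 3t^2: a type-1 system cannot track it, e_ss → ∞.
The unbounded component dominates.

infinity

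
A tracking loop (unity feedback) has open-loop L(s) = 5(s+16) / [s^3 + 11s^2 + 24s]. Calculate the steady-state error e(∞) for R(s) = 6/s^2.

The denominator has no term below 24s — 1 pole at s=0, type 1.
K_v = lim_{s→0} s·L(s) = 5·16 / 24 = 10/3.
e_ss = 6/K_v = 6/(10/3) = 1.8.

1.8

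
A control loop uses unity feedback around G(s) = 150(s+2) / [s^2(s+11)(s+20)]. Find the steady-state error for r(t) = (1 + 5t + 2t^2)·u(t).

44/15

System type = 2 (two poles at s=0). By superposition:
  • 1: tracked with zero error.
  • 5t: tracked with zero error.
  • 2t^2: e_ss = 4/K_a with K_a=15/11 → 44/15.
Total e_ss = 44/15.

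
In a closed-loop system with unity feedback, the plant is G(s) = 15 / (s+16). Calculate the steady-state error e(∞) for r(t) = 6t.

infinity

The open loop has no poles at the origin → type 0 system.
K_v = lim_{s→0} s·G(s) = 0; the steady-state error to this ramp input grows without bound.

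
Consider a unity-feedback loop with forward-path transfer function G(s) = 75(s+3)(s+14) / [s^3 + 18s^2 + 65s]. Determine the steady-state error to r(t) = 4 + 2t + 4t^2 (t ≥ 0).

Lowest-order denominator term is 65s, so the open loop has 1 pole at the origin → type 1 system. By superposition:
  • 4: tracked with zero error.
  • 2t: e_ss = 2/K_v with K_v=630/13 → 13/315.
  • 4t^2: a type-1 system cannot track it, e_ss → ∞.
The unbounded component dominates.

infinity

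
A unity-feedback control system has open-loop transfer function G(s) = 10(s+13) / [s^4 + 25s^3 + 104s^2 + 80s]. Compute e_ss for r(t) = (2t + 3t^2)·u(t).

infinity

The denominator has no term below 80s — 1 pole at s=0, type 1. By superposition:
  • 2t: e_ss = 2/K_v with K_v=1.625 → 16/13.
  • 3t^2: a type-1 system cannot track it, e_ss → ∞.
The unbounded component dominates.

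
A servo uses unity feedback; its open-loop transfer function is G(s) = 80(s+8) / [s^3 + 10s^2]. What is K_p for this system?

infinity

K_p = lim_{s→0} G(s); with 2 poles at the origin the limit diverges, so K_p = ∞.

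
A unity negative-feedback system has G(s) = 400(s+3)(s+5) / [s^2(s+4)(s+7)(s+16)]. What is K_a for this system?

Two free integrators in G(s): this is a type 2 system.
K_a = lim_{s→0} s^2·G(s) = 400·3·5 / (4·7·16) = 375/28.

375/28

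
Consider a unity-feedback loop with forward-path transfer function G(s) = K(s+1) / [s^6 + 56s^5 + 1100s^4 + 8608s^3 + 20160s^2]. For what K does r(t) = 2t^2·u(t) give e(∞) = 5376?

Factoring s^2 from the denominator leaves a polynomial with constant term 20160, so the system is type 2.
K_a = lim_{s→0} s^2·G(s) = K·1 / 20160 = (1/20160)·K.
e_ss = 4/K_a = 5376 ⇒ K_a = 1/1344 ⇒ K = (1/1344)/(1/20160) = 15.

15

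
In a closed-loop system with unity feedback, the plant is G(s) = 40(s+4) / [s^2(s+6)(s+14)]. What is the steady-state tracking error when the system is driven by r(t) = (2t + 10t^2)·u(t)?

10.5

The open loop has two poles at the origin → type 2 system. Taking each input component in turn:
  • 2t: tracked with zero error.
  • 10t^2: e_ss = 20/K_a with K_a=40/21 → 10.5.
Total e_ss = 10.5.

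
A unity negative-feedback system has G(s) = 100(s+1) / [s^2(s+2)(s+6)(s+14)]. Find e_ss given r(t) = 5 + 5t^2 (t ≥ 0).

16.8

The open loop has two poles at the origin → type 2 system. By superposition:
  • 5: tracked with zero error.
  • 5t^2: e_ss = 10/K_a with K_a=25/42 → 16.8.
Total e_ss = 16.8.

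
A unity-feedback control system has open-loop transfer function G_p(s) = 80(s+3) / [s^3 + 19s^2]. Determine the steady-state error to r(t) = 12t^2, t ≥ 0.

Factoring s^2 from the denominator leaves a polynomial with constant term 19, so the system is type 2.
K_a = lim_{s→0} s^2·G_p(s) = 80·3 / 19 = 240/19.
r(t) = 12t^2 gives R(s) = 24/s^3.
e_ss = 24/K_a = 24/(240/19) = 1.9.

1.9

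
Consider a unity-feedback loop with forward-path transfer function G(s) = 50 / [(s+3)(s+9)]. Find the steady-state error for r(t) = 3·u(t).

81/77

System type = 0 (no poles at s=0).
K_p = lim_{s→0} G(s) = 50 / (3·9) = 50/27.
e_ss = 3/(1 + K_p) = 3/(77/27) = 81/77.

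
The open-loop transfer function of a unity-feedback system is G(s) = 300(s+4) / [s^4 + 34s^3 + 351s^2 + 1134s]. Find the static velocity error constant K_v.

200/189

Factoring s from the denominator leaves a polynomial with constant term 1134, so the system is type 1.
K_v = lim_{s→0} s·G(s) = 300·4 / 1134 = 200/189.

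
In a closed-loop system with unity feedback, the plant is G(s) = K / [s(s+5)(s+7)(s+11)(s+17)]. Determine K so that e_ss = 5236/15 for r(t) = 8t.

150

The open loop has one pole at the origin → type 1 system.
K_v = lim_{s→0} s·G(s) = K / (5·7·11·17) = (1/6545)·K.
e_ss = 8/K_v = 5236/15 ⇒ K_v = 30/1309 ⇒ K = (30/1309)/(1/6545) = 150.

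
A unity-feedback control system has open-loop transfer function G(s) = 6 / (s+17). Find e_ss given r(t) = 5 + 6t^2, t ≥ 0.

The open loop has no poles at the origin → type 0 system. By superposition:
  • 5: e_ss = 5/(1+K_p) with K_p=6/17 → 85/23.
  • 6t^2: a type-0 system cannot track it, e_ss → ∞.
The unbounded component dominates.

infinity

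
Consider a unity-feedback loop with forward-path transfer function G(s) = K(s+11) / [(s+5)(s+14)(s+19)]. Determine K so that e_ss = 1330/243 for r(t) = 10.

100

System type = 0 (no poles at s=0).
K_p = lim_{s→0} G(s) = K·11 / (5·14·19) = (11/1330)·K.
e_ss = 10/(1 + K_p) = 1330/243 ⇒ 1 + (11/1330)·K = 243/133 ⇒ K = 100.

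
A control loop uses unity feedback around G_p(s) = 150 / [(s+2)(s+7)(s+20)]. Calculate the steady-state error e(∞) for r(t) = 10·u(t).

The open loop has no poles at the origin → type 0 system.
K_p = lim_{s→0} G_p(s) = 150 / (2·7·20) = 15/28.
e_ss = 10/(1 + K_p) = 10/(43/28) = 280/43.

280/43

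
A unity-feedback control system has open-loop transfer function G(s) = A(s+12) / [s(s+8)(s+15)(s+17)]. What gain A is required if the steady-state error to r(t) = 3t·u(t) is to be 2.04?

250

One free integrator in G(s): this is a type 1 system.
K_v = lim_{s→0} s·G(s) = A·12 / (8·15·17) = (1/170)·A.
e_ss = 3/K_v = 2.04 ⇒ K_v = 25/17 ⇒ A = (25/17)/(1/170) = 250.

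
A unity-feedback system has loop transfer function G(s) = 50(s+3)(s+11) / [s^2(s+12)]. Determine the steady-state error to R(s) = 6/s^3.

12/275

The open loop has two poles at the origin → type 2 system.
K_a = lim_{s→0} s^2·G(s) = 50·3·11 / (12) = 137.5.
r(t) = 3t^2 gives R(s) = 6/s^3.
e_ss = 6/K_a = 6/137.5 = 12/275.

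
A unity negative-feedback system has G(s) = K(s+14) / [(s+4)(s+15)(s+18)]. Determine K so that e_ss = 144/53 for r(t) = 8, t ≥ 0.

150

The open loop has no poles at the origin → type 0 system.
K_p = lim_{s→0} G(s) = K·14 / (4·15·18) = (7/540)·K.
e_ss = 8/(1 + K_p) = 144/53 ⇒ 1 + (7/540)·K = 53/18 ⇒ K = 150.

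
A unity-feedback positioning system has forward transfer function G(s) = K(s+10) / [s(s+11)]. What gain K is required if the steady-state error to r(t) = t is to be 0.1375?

8

One free integrator in G(s): this is a type 1 system.
K_v = lim_{s→0} s·G(s) = K·10 / (11) = (10/11)·K.
e_ss = 1/K_v = 0.1375 ⇒ K_v = 80/11 ⇒ K = (80/11)/(10/11) = 8.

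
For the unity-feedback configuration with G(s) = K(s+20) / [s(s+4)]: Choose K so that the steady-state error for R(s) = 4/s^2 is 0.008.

One free integrator in G(s): this is a type 1 system.
K_v = lim_{s→0} s·G(s) = K·20 / (4) = 5·K.
e_ss = 4/K_v = 0.008 ⇒ K_v = 500 ⇒ K = 500/5 = 100.

100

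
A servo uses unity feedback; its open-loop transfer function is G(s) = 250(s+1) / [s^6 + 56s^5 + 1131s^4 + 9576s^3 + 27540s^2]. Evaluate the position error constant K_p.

K_p = lim_{s→0} G(s); with 2 poles at the origin the limit diverges, so K_p = ∞.

infinity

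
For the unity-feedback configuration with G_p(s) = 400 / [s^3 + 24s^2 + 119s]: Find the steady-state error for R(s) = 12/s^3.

infinity

Lowest-order denominator term is 119s, so the open loop has 1 pole at the origin → type 1 system.
For a type-1 system K_a = 0, so e_ss to a parabolic input is unbounded.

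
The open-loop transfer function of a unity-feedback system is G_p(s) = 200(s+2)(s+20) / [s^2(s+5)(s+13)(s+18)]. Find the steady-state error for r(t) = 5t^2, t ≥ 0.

1.4625

Two free integrators in G_p(s): this is a type 2 system.
K_a = lim_{s→0} s^2·G_p(s) = 200·2·20 / (5·13·18) = 800/117.
r(t) = 5t^2 gives R(s) = 10/s^3.
e_ss = 10/K_a = 10/(800/117) = 1.4625.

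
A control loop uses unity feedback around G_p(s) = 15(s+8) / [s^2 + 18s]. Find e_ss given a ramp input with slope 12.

1.8

Lowest-order denominator term is 18s, so the open loop has 1 pole at the origin → type 1 system.
K_v = lim_{s→0} s·G_p(s) = 15·8 / 18 = 20/3.
e_ss = 12/K_v = 12/(20/3) = 1.8.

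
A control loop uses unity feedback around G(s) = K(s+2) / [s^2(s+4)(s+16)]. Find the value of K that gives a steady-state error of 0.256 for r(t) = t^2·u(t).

250

G(s) has two factors of s in the denominator, so the system is type 2.
K_a = lim_{s→0} s^2·G(s) = K·2 / (4·16) = (1/32)·K.
e_ss = 2/K_a = 0.256 ⇒ K_a = 7.8125 ⇒ K = 7.8125/(1/32) = 250.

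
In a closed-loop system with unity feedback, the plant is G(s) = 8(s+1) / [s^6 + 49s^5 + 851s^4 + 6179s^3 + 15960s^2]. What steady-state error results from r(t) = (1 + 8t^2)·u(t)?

31920

Factoring s^2 from the denominator leaves a polynomial with constant term 15960, so the system is type 2. By superposition:
  • 1: tracked with zero error.
  • 8t^2: e_ss = 16/K_a with K_a=1/1995 → 31920.
Total e_ss = 31920.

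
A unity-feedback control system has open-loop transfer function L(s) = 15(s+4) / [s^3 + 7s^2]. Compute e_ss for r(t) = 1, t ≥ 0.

0

The denominator has no term below 7s^2 — 2 poles at s=0, type 2.
K_p = ∞ for a type-2 system; e_ss to a step is zero.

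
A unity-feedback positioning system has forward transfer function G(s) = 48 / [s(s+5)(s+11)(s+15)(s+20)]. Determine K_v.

The open loop has one pole at the origin → type 1 system.
K_v = lim_{s→0} s·G(s) = 48 / (5·11·15·20) = 4/1375.

4/1375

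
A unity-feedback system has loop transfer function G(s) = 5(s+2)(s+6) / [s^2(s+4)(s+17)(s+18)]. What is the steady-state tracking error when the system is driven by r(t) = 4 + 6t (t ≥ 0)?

System type = 2 (two poles at s=0). Treating each term separately:
  • 4: tracked with zero error.
  • 6t: tracked with zero error.
Total e_ss = 0.

0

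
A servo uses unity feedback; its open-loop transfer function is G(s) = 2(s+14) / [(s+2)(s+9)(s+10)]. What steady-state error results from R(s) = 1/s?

No free integrators in G(s): this is a type 0 system.
K_p = lim_{s→0} G(s) = 2·14 / (2·9·10) = 7/45.
e_ss = 1/(1 + K_p) = 1/(52/45) = 45/52.

45/52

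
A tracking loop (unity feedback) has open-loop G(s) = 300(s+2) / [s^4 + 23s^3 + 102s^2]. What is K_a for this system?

Factoring s^2 from the denominator leaves a polynomial with constant term 102, so the system is type 2.
K_a = lim_{s→0} s^2·G(s) = 300·2 / 102 = 100/17.

100/17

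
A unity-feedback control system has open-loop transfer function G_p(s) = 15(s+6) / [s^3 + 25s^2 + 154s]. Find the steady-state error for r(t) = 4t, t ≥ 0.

Factoring s from the denominator leaves a polynomial with constant term 154, so the system is type 1.
K_v = lim_{s→0} s·G_p(s) = 15·6 / 154 = 45/77.
e_ss = 4/K_v = 4/(45/77) = 308/45.

308/45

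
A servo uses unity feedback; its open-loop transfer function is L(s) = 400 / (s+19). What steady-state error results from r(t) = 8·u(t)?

No free integrators in L(s): this is a type 0 system.
K_p = lim_{s→0} L(s) = 400 / (19) = 400/19.
e_ss = 8/(1 + K_p) = 8/(419/19) = 152/419.

152/419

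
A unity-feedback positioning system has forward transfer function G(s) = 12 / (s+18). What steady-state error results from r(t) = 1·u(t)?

0.6

The open loop has no poles at the origin → type 0 system.
K_p = lim_{s→0} G(s) = 12 / (18) = 2/3.
e_ss = 1/(1 + K_p) = 1/(5/3) = 0.6.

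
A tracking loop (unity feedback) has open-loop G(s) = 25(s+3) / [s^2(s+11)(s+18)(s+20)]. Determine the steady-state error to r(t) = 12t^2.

1267.2

G(s) has two factors of s in the denominator, so the system is type 2.
K_a = lim_{s→0} s^2·G(s) = 25·3 / (11·18·20) = 5/264.
r(t) = 12t^2 gives R(s) = 24/s^3.
e_ss = 24/K_a = 24/(5/264) = 1267.2.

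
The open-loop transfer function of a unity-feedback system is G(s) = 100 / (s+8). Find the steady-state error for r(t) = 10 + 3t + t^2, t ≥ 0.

infinity

G(s) has no factors of s in the denominator, so the system is type 0. Taking each input component in turn:
  • 10: e_ss = 10/(1+K_p) with K_p=12.5 → 20/27.
  • 3t: a type-0 system cannot track it, e_ss → ∞.
  • t^2: a type-0 system cannot track it, e_ss → ∞.
The unbounded component dominates.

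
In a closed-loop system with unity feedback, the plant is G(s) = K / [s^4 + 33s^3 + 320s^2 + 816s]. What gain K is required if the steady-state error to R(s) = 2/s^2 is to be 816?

Factoring s from the denominator leaves a polynomial with constant term 816, so the system is type 1.
K_v = lim_{s→0} s·G(s) = K / 816 = (1/816)·K.
e_ss = 2/K_v = 816 ⇒ K_v = 1/408 ⇒ K = (1/408)/(1/816) = 2.

2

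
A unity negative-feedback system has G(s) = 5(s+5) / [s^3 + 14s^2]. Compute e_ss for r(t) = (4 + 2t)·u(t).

Lowest-order denominator term is 14s^2, so the open loop has 2 poles at the origin → type 2 system. By superposition:
  • 4: tracked with zero error.
  • 2t: tracked with zero error.
Total e_ss = 0.

0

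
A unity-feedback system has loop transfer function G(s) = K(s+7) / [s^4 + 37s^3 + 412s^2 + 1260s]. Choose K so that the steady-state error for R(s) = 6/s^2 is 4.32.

Factoring s from the denominator leaves a polynomial with constant term 1260, so the system is type 1.
K_v = lim_{s→0} s·G(s) = K·7 / 1260 = (1/180)·K.
e_ss = 6/K_v = 4.32 ⇒ K_v = 25/18 ⇒ K = (25/18)/(1/180) = 250.

250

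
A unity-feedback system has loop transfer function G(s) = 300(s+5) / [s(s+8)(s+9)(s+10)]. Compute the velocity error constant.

25/12

System type = 1 (one pole at s=0).
K_v = lim_{s→0} s·G(s) = 300·5 / (8·9·10) = 25/12.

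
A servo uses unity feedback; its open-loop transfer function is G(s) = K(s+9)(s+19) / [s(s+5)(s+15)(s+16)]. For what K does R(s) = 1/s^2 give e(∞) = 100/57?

One free integrator in G(s): this is a type 1 system.
K_v = lim_{s→0} s·G(s) = K·9·19 / (5·15·16) = 0.1425·K.
e_ss = 1/K_v = 100/57 ⇒ K_v = 0.57 ⇒ K = 0.57/0.1425 = 4.

4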